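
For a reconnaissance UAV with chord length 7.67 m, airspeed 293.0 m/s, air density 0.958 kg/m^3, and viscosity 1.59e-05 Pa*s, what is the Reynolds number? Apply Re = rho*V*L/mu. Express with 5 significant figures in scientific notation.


Step 1: Numerator = rho * V * L = 0.958 * 293.0 * 7.67 = 2152.92298
Step 2: Re = 2152.92298 / 1.59e-05
Step 3: Re = 1.3540e+08

1.3540e+08


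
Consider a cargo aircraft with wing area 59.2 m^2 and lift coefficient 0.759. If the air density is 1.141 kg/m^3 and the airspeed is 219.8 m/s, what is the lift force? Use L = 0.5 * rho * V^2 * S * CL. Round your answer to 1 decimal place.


Step 1: Calculate dynamic pressure q = 0.5 * 1.141 * 219.8^2 = 0.5 * 1.141 * 48312.04 = 27562.0188 Pa
Step 2: Multiply by wing area and lift coefficient: L = 27562.0188 * 59.2 * 0.759
Step 3: L = 1631671.5141 * 0.759 = 1238438.7 N

1238438.7


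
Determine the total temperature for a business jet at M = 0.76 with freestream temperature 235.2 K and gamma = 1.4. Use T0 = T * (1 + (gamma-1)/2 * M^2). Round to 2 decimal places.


Step 1: (gamma-1)/2 = 0.2
Step 2: M^2 = 0.5776
Step 3: 1 + 0.2 * 0.5776 = 1.11552
Step 4: T0 = 235.2 * 1.11552 = 262.37 K

262.37


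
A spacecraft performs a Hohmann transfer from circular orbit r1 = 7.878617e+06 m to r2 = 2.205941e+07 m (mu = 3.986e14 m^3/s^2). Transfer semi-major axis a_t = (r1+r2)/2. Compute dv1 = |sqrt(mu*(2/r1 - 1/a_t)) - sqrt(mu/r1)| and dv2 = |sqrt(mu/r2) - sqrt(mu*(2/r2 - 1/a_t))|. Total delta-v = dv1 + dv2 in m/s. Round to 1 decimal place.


Step 1: Transfer semi-major axis a_t = (7.878617e+06 + 2.205941e+07) / 2 = 1.496901e+07 m
Step 2: v1 (circular at r1) = sqrt(mu/r1) = 7112.85 m/s
Step 3: v_t1 = sqrt(mu*(2/r1 - 1/a_t)) = 8634.64 m/s
Step 4: dv1 = |8634.64 - 7112.85| = 1521.79 m/s
Step 5: v2 (circular at r2) = 4250.81 m/s, v_t2 = 3083.9 m/s
Step 6: dv2 = |4250.81 - 3083.9| = 1166.91 m/s
Step 7: Total delta-v = 1521.79 + 1166.91 = 2688.7 m/s

2688.7


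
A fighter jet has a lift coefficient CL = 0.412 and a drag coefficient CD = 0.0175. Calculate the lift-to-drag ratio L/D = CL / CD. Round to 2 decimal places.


Step 1: L/D = CL / CD = 0.412 / 0.0175
Step 2: L/D = 23.54

23.54


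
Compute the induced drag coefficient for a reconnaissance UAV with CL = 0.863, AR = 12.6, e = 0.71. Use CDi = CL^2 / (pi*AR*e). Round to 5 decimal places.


Step 1: CL^2 = 0.863^2 = 0.744769
Step 2: pi * AR * e = 3.14159 * 12.6 * 0.71 = 28.104688
Step 3: CDi = 0.744769 / 28.104688 = 0.02650

0.02650


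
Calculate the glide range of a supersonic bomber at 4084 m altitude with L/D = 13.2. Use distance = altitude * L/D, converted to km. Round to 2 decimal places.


Step 1: Glide distance = altitude * L/D = 4084 * 13.2 = 53908.8 m
Step 2: Convert to km: 53908.8 / 1000 = 53.91 km

53.91


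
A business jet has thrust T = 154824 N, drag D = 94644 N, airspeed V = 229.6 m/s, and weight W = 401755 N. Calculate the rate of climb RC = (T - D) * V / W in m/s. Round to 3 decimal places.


Step 1: Excess thrust = T - D = 154824 - 94644 = 60180 N
Step 2: Excess power = 60180 * 229.6 = 13817328.0 W
Step 3: RC = 13817328.0 / 401755 = 34.392 m/s

34.392


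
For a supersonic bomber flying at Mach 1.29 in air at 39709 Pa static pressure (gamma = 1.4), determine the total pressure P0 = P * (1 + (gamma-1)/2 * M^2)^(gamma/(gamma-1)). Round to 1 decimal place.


Step 1: (gamma-1)/2 * M^2 = 0.2 * 1.6641 = 0.33282
Step 2: 1 + 0.33282 = 1.33282
Step 3: Exponent gamma/(gamma-1) = 3.5
Step 4: P0 = 39709 * 1.33282^3.5 = 108539.8 Pa

108539.8


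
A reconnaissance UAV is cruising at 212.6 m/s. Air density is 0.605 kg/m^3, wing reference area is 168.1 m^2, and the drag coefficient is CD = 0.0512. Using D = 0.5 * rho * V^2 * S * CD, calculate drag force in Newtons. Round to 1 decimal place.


Step 1: Dynamic pressure q = 0.5 * 0.605 * 212.6^2 = 13672.6249 Pa
Step 2: Drag D = q * S * CD = 13672.6249 * 168.1 * 0.0512
Step 3: D = 117676.5 N

117676.5


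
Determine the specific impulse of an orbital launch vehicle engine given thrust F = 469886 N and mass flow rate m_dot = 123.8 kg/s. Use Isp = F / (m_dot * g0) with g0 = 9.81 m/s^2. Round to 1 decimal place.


Step 1: m_dot * g0 = 123.8 * 9.81 = 1214.48
Step 2: Isp = 469886 / 1214.48 = 386.9 s

386.9


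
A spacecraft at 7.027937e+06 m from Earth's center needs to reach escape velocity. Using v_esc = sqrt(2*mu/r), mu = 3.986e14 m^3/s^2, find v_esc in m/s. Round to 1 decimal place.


Step 1: 2*mu/r = 2 * 3.986e14 / 7.027937e+06 = 113433003.1701
Step 2: v_esc = sqrt(113433003.1701) = 10650.5 m/s

10650.5


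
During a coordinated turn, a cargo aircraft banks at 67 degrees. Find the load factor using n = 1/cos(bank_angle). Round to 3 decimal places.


Step 1: Convert 67 degrees to radians = 1.169371
Step 2: cos(67 deg) = 0.390731
Step 3: n = 1 / 0.390731 = 2.559

2.559


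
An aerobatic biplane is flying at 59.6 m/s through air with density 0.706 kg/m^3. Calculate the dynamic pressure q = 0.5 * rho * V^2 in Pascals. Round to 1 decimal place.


Step 1: V^2 = 59.6^2 = 3552.16
Step 2: q = 0.5 * 0.706 * 3552.16
Step 3: q = 1253.9 Pa

1253.9


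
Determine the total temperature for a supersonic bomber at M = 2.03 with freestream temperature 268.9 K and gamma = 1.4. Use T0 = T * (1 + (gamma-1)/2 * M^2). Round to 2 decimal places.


Step 1: (gamma-1)/2 = 0.2
Step 2: M^2 = 4.1209
Step 3: 1 + 0.2 * 4.1209 = 1.82418
Step 4: T0 = 268.9 * 1.82418 = 490.52 K

490.52


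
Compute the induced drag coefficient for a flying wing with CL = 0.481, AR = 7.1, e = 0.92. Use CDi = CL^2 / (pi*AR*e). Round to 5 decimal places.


Step 1: CL^2 = 0.481^2 = 0.231361
Step 2: pi * AR * e = 3.14159 * 7.1 * 0.92 = 20.520883
Step 3: CDi = 0.231361 / 20.520883 = 0.01127

0.01127


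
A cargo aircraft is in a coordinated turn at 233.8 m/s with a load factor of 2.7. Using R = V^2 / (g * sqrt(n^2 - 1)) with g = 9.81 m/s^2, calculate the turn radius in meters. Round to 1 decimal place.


Step 1: V^2 = 233.8^2 = 54662.44
Step 2: n^2 - 1 = 2.7^2 - 1 = 6.29
Step 3: sqrt(6.29) = 2.507987
Step 4: R = 54662.44 / (9.81 * 2.507987) = 2221.7 m

2221.7


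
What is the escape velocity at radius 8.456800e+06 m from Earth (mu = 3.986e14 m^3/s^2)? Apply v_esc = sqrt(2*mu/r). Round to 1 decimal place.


Step 1: 2*mu/r = 2 * 3.986e14 / 8.456800e+06 = 94267335.1622
Step 2: v_esc = sqrt(94267335.1622) = 9709.1 m/s

9709.1


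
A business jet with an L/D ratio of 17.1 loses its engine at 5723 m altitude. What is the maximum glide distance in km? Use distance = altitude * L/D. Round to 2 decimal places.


Step 1: Glide distance = altitude * L/D = 5723 * 17.1 = 97863.3 m
Step 2: Convert to km: 97863.3 / 1000 = 97.86 km

97.86


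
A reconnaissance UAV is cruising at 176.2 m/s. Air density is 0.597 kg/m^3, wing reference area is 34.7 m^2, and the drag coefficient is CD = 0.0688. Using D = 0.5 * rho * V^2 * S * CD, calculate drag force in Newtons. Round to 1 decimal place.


Step 1: Dynamic pressure q = 0.5 * 0.597 * 176.2^2 = 9267.3623 Pa
Step 2: Drag D = q * S * CD = 9267.3623 * 34.7 * 0.0688
Step 3: D = 22124.5 N

22124.5


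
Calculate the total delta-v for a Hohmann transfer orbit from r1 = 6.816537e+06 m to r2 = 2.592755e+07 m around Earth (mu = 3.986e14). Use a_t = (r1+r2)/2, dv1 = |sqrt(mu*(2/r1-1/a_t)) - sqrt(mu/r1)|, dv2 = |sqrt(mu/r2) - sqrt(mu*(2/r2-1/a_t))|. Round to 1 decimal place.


Step 1: Transfer semi-major axis a_t = (6.816537e+06 + 2.592755e+07) / 2 = 1.637204e+07 m
Step 2: v1 (circular at r1) = sqrt(mu/r1) = 7646.92 m/s
Step 3: v_t1 = sqrt(mu*(2/r1 - 1/a_t)) = 9623.12 m/s
Step 4: dv1 = |9623.12 - 7646.92| = 1976.2 m/s
Step 5: v2 (circular at r2) = 3920.92 m/s, v_t2 = 2529.99 m/s
Step 6: dv2 = |3920.92 - 2529.99| = 1390.93 m/s
Step 7: Total delta-v = 1976.2 + 1390.93 = 3367.1 m/s

3367.1


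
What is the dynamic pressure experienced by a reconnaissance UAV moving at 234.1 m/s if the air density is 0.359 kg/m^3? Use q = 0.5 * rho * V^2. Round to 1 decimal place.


Step 1: V^2 = 234.1^2 = 54802.81
Step 2: q = 0.5 * 0.359 * 54802.81
Step 3: q = 9837.1 Pa

9837.1


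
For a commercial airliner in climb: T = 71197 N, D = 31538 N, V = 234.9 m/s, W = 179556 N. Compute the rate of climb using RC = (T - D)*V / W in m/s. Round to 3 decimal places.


Step 1: Excess thrust = T - D = 71197 - 31538 = 39659 N
Step 2: Excess power = 39659 * 234.9 = 9315899.1 W
Step 3: RC = 9315899.1 / 179556 = 51.883 m/s

51.883


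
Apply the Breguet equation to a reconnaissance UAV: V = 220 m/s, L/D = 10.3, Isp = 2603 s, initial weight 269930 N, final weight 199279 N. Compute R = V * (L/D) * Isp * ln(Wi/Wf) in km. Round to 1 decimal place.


Step 1: Coefficient = V * (L/D) * Isp = 220 * 10.3 * 2603 = 5898398.0 m
Step 2: Wi/Wf = 269930 / 199279 = 1.354533
Step 3: ln(1.354533) = 0.303457
Step 4: R = 5898398.0 * 0.303457 = 1789909.1 m = 1789.9 km

1789.9


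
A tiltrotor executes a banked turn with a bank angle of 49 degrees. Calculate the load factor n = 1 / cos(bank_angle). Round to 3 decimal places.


Step 1: Convert 49 degrees to radians = 0.855211
Step 2: cos(49 deg) = 0.656059
Step 3: n = 1 / 0.656059 = 1.524

1.524


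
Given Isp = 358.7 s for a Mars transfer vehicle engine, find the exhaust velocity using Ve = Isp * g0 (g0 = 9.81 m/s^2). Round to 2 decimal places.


Step 1: Ve = Isp * g0 = 358.7 * 9.81
Step 2: Ve = 3518.85 m/s

3518.85


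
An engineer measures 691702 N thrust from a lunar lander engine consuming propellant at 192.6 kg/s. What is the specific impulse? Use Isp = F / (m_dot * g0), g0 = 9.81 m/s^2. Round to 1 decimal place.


Step 1: m_dot * g0 = 192.6 * 9.81 = 1889.41
Step 2: Isp = 691702 / 1889.41 = 366.1 s

366.1


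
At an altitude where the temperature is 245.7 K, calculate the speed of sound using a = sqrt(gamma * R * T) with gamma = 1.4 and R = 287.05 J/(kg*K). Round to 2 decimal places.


Step 1: gamma * R * T = 1.4 * 287.05 * 245.7 = 98739.459
Step 2: a = sqrt(98739.459) = 314.23 m/s

314.23


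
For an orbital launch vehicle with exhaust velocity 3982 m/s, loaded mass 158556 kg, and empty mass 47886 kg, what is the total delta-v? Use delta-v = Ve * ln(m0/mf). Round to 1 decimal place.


Step 1: Mass ratio m0/mf = 158556 / 47886 = 3.311114
Step 2: ln(3.311114) = 1.197285
Step 3: delta-v = 3982 * 1.197285 = 4767.6 m/s

4767.6


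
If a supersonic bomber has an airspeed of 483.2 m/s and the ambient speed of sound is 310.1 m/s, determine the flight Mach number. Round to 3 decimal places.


Step 1: M = V / a = 483.2 / 310.1
Step 2: M = 1.558

1.558


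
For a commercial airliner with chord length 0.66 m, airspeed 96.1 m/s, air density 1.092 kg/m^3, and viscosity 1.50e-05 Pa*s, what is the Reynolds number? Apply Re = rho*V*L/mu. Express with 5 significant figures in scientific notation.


Step 1: Numerator = rho * V * L = 1.092 * 96.1 * 0.66 = 69.261192
Step 2: Re = 69.261192 / 1.50e-05
Step 3: Re = 4.6174e+06

4.6174e+06


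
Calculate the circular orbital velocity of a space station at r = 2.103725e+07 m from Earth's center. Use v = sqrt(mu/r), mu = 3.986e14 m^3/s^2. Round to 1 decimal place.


Step 1: mu / r = 3.986e14 / 2.103725e+07 = 18947343.4028
Step 2: v = sqrt(18947343.4028) = 4352.9 m/s

4352.9


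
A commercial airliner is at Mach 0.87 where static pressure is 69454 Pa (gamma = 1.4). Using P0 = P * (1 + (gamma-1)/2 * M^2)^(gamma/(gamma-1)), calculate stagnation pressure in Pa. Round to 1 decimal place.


Step 1: (gamma-1)/2 * M^2 = 0.2 * 0.7569 = 0.15138
Step 2: 1 + 0.15138 = 1.15138
Step 3: Exponent gamma/(gamma-1) = 3.5
Step 4: P0 = 69454 * 1.15138^3.5 = 113752.9 Pa

113752.9


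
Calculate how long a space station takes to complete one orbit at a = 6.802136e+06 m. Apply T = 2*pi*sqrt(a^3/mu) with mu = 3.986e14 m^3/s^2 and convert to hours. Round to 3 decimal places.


Step 1: a^3 / mu = 3.147284e+20 / 3.986e14 = 7.895845e+05
Step 2: sqrt(7.895845e+05) = 888.5857 s
Step 3: T = 2*pi * 888.5857 = 5583.15 s
Step 4: T in hours = 5583.15 / 3600 = 1.551 hours

1.551


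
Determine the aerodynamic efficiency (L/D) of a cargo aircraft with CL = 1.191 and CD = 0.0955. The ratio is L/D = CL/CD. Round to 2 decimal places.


Step 1: L/D = CL / CD = 1.191 / 0.0955
Step 2: L/D = 12.47

12.47


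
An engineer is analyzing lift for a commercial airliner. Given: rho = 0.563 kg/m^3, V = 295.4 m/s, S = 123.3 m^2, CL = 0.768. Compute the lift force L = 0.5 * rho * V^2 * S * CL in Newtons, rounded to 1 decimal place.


Step 1: Calculate dynamic pressure q = 0.5 * 0.563 * 295.4^2 = 0.5 * 0.563 * 87261.16 = 24564.0165 Pa
Step 2: Multiply by wing area and lift coefficient: L = 24564.0165 * 123.3 * 0.768
Step 3: L = 3028743.2394 * 0.768 = 2326074.8 N

2326074.8


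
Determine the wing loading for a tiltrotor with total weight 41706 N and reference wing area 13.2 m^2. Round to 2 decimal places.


Step 1: Wing loading = W / S = 41706 / 13.2
Step 2: Wing loading = 3159.55 N/m^2

3159.55


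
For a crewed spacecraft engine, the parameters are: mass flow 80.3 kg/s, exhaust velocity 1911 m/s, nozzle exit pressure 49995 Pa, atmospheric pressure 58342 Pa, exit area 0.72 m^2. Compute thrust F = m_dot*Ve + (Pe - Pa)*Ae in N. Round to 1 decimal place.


Step 1: Momentum thrust = m_dot * Ve = 80.3 * 1911 = 153453.3 N
Step 2: Pressure thrust = (Pe - Pa) * Ae = (49995 - 58342) * 0.72 = -6009.84 N
Step 3: Total thrust F = 153453.3 + -6009.84 = 147443.5 N

147443.5


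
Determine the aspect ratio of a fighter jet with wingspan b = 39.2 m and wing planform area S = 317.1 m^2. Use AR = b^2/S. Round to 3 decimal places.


Step 1: b^2 = 39.2^2 = 1536.64
Step 2: AR = 1536.64 / 317.1 = 4.846

4.846


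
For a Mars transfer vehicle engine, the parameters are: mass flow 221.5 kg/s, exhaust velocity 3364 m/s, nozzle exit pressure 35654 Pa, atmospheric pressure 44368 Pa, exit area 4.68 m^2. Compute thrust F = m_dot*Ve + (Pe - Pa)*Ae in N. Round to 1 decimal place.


Step 1: Momentum thrust = m_dot * Ve = 221.5 * 3364 = 745126.0 N
Step 2: Pressure thrust = (Pe - Pa) * Ae = (35654 - 44368) * 4.68 = -40781.52 N
Step 3: Total thrust F = 745126.0 + -40781.52 = 704344.5 N

704344.5


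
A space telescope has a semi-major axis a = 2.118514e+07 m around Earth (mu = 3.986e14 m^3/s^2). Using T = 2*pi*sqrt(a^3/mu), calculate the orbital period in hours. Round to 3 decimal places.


Step 1: a^3 / mu = 9.508106e+21 / 3.986e14 = 2.385375e+07
Step 2: sqrt(2.385375e+07) = 4884.0304 s
Step 3: T = 2*pi * 4884.0304 = 30687.27 s
Step 4: T in hours = 30687.27 / 3600 = 8.524 hours

8.524


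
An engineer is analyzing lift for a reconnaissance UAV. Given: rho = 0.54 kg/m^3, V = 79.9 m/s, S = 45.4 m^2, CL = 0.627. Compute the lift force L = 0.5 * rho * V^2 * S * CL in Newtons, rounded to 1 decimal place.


Step 1: Calculate dynamic pressure q = 0.5 * 0.54 * 79.9^2 = 0.5 * 0.54 * 6384.01 = 1723.6827 Pa
Step 2: Multiply by wing area and lift coefficient: L = 1723.6827 * 45.4 * 0.627
Step 3: L = 78255.1946 * 0.627 = 49066.0 N

49066.0


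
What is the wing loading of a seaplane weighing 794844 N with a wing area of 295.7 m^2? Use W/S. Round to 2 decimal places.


Step 1: Wing loading = W / S = 794844 / 295.7
Step 2: Wing loading = 2688.01 N/m^2

2688.01


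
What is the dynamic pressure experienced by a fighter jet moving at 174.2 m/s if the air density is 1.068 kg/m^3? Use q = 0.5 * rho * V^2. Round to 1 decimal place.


Step 1: V^2 = 174.2^2 = 30345.64
Step 2: q = 0.5 * 1.068 * 30345.64
Step 3: q = 16204.6 Pa

16204.6


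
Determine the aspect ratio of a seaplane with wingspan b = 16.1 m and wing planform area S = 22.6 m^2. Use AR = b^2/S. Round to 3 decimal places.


Step 1: b^2 = 16.1^2 = 259.21
Step 2: AR = 259.21 / 22.6 = 11.469

11.469


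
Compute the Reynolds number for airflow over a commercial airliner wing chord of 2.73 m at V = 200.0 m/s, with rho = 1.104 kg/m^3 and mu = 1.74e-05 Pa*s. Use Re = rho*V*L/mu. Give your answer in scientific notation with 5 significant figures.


Step 1: Numerator = rho * V * L = 1.104 * 200.0 * 2.73 = 602.784
Step 2: Re = 602.784 / 1.74e-05
Step 3: Re = 3.4643e+07

3.4643e+07


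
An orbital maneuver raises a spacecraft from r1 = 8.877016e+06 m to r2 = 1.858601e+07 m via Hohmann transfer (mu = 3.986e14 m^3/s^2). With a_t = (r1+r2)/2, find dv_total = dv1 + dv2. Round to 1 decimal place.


Step 1: Transfer semi-major axis a_t = (8.877016e+06 + 1.858601e+07) / 2 = 1.373151e+07 m
Step 2: v1 (circular at r1) = sqrt(mu/r1) = 6700.93 m/s
Step 3: v_t1 = sqrt(mu*(2/r1 - 1/a_t)) = 7795.95 m/s
Step 4: dv1 = |7795.95 - 6700.93| = 1095.02 m/s
Step 5: v2 (circular at r2) = 4631.01 m/s, v_t2 = 3723.49 m/s
Step 6: dv2 = |4631.01 - 3723.49| = 907.52 m/s
Step 7: Total delta-v = 1095.02 + 907.52 = 2002.5 m/s

2002.5


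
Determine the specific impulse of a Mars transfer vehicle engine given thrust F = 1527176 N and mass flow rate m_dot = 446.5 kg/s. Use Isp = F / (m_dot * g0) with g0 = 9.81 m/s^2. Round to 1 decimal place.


Step 1: m_dot * g0 = 446.5 * 9.81 = 4380.16
Step 2: Isp = 1527176 / 4380.16 = 348.7 s

348.7


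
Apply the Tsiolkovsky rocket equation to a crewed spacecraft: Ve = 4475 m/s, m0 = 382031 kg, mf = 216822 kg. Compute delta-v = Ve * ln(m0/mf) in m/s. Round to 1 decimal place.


Step 1: Mass ratio m0/mf = 382031 / 216822 = 1.761957
Step 2: ln(1.761957) = 0.566425
Step 3: delta-v = 4475 * 0.566425 = 2534.8 m/s

2534.8


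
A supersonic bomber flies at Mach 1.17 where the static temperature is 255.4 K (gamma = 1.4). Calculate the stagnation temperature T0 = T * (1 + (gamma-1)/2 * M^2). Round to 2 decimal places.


Step 1: (gamma-1)/2 = 0.2
Step 2: M^2 = 1.3689
Step 3: 1 + 0.2 * 1.3689 = 1.27378
Step 4: T0 = 255.4 * 1.27378 = 325.32 K

325.32


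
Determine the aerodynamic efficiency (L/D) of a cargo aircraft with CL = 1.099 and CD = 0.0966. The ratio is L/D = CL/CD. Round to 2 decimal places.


Step 1: L/D = CL / CD = 1.099 / 0.0966
Step 2: L/D = 11.38

11.38


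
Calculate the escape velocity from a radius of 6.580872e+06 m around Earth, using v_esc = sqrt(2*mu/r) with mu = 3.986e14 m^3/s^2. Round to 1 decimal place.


Step 1: 2*mu/r = 2 * 3.986e14 / 6.580872e+06 = 121138961.5236
Step 2: v_esc = sqrt(121138961.5236) = 11006.3 m/s

11006.3


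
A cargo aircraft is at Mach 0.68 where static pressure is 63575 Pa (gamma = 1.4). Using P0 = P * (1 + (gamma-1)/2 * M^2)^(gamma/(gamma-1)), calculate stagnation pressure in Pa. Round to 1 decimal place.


Step 1: (gamma-1)/2 * M^2 = 0.2 * 0.4624 = 0.09248
Step 2: 1 + 0.09248 = 1.09248
Step 3: Exponent gamma/(gamma-1) = 3.5
Step 4: P0 = 63575 * 1.09248^3.5 = 86643.0 Pa

86643.0


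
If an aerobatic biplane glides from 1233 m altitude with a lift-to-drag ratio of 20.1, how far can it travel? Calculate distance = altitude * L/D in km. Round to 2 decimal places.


Step 1: Glide distance = altitude * L/D = 1233 * 20.1 = 24783.3 m
Step 2: Convert to km: 24783.3 / 1000 = 24.78 km

24.78


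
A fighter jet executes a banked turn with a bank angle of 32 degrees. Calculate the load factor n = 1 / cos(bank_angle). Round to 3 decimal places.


Step 1: Convert 32 degrees to radians = 0.558505
Step 2: cos(32 deg) = 0.848048
Step 3: n = 1 / 0.848048 = 1.179

1.179


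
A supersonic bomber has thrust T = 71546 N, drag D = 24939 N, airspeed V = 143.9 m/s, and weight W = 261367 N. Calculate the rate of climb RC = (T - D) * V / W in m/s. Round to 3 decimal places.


Step 1: Excess thrust = T - D = 71546 - 24939 = 46607 N
Step 2: Excess power = 46607 * 143.9 = 6706747.3 W
Step 3: RC = 6706747.3 / 261367 = 25.660 m/s

25.660


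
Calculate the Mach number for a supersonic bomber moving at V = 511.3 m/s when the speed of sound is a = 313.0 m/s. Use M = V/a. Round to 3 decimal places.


Step 1: M = V / a = 511.3 / 313.0
Step 2: M = 1.634

1.634


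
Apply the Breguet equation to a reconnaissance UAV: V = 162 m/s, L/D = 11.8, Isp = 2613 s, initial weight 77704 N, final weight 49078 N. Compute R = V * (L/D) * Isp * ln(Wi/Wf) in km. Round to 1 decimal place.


Step 1: Coefficient = V * (L/D) * Isp = 162 * 11.8 * 2613 = 4995010.8 m
Step 2: Wi/Wf = 77704 / 49078 = 1.583276
Step 3: ln(1.583276) = 0.459496
Step 4: R = 4995010.8 * 0.459496 = 2295186.8 m = 2295.2 km

2295.2


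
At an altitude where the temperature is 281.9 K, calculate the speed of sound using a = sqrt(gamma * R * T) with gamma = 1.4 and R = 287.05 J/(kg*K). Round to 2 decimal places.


Step 1: gamma * R * T = 1.4 * 287.05 * 281.9 = 113287.153
Step 2: a = sqrt(113287.153) = 336.58 m/s

336.58


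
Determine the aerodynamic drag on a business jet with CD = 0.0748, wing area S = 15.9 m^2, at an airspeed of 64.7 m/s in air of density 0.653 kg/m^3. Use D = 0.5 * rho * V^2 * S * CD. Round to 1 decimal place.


Step 1: Dynamic pressure q = 0.5 * 0.653 * 64.7^2 = 1366.7584 Pa
Step 2: Drag D = q * S * CD = 1366.7584 * 15.9 * 0.0748
Step 3: D = 1625.5 N

1625.5


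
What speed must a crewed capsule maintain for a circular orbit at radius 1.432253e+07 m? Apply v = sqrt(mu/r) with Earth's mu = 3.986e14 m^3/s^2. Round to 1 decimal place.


Step 1: mu / r = 3.986e14 / 1.432253e+07 = 27830278.589
Step 2: v = sqrt(27830278.589) = 5275.4 m/s

5275.4


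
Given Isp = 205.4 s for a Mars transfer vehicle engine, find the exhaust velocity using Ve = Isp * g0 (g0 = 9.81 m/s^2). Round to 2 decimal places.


Step 1: Ve = Isp * g0 = 205.4 * 9.81
Step 2: Ve = 2014.97 m/s

2014.97


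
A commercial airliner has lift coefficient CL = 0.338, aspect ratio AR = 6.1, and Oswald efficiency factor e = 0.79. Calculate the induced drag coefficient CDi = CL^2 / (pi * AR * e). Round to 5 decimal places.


Step 1: CL^2 = 0.338^2 = 0.114244
Step 2: pi * AR * e = 3.14159 * 6.1 * 0.79 = 15.139335
Step 3: CDi = 0.114244 / 15.139335 = 0.00755

0.00755


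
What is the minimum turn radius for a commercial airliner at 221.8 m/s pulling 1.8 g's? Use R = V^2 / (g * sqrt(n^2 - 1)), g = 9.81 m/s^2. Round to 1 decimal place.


Step 1: V^2 = 221.8^2 = 49195.24
Step 2: n^2 - 1 = 1.8^2 - 1 = 2.24
Step 3: sqrt(2.24) = 1.496663
Step 4: R = 49195.24 / (9.81 * 1.496663) = 3350.7 m

3350.7


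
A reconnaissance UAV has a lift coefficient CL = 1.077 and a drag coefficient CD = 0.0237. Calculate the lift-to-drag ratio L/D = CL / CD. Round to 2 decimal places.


Step 1: L/D = CL / CD = 1.077 / 0.0237
Step 2: L/D = 45.44

45.44


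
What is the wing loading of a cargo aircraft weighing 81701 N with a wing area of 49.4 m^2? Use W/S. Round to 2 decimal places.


Step 1: Wing loading = W / S = 81701 / 49.4
Step 2: Wing loading = 1653.87 N/m^2

1653.87


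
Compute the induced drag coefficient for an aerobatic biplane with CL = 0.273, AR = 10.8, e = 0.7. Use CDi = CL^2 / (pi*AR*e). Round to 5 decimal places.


Step 1: CL^2 = 0.273^2 = 0.074529
Step 2: pi * AR * e = 3.14159 * 10.8 * 0.7 = 23.75044
Step 3: CDi = 0.074529 / 23.75044 = 0.00314

0.00314


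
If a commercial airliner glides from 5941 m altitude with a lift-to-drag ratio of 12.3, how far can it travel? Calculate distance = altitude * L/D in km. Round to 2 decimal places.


Step 1: Glide distance = altitude * L/D = 5941 * 12.3 = 73074.3 m
Step 2: Convert to km: 73074.3 / 1000 = 73.07 km

73.07


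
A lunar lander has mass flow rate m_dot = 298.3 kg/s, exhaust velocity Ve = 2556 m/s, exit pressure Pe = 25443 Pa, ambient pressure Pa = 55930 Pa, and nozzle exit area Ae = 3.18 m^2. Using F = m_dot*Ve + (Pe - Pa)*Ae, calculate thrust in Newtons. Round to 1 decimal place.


Step 1: Momentum thrust = m_dot * Ve = 298.3 * 2556 = 762454.8 N
Step 2: Pressure thrust = (Pe - Pa) * Ae = (25443 - 55930) * 3.18 = -96948.66 N
Step 3: Total thrust F = 762454.8 + -96948.66 = 665506.1 N

665506.1


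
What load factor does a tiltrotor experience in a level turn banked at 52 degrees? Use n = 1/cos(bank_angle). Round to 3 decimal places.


Step 1: Convert 52 degrees to radians = 0.907571
Step 2: cos(52 deg) = 0.615661
Step 3: n = 1 / 0.615661 = 1.624

1.624


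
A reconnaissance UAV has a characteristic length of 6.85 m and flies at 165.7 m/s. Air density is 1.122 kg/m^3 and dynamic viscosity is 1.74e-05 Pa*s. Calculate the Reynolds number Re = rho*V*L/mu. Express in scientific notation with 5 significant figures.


Step 1: Numerator = rho * V * L = 1.122 * 165.7 * 6.85 = 1273.52049
Step 2: Re = 1273.52049 / 1.74e-05
Step 3: Re = 7.3191e+07

7.3191e+07


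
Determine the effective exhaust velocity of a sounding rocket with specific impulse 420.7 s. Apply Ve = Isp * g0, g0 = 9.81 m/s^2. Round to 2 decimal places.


Step 1: Ve = Isp * g0 = 420.7 * 9.81
Step 2: Ve = 4127.07 m/s

4127.07


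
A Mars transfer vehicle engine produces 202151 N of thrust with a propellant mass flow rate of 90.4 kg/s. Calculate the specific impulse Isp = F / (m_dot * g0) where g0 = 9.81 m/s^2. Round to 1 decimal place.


Step 1: m_dot * g0 = 90.4 * 9.81 = 886.82
Step 2: Isp = 202151 / 886.82 = 227.9 s

227.9


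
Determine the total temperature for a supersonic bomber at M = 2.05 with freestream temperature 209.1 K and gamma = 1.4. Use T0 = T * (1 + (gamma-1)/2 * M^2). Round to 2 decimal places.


Step 1: (gamma-1)/2 = 0.2
Step 2: M^2 = 4.2025
Step 3: 1 + 0.2 * 4.2025 = 1.8405
Step 4: T0 = 209.1 * 1.8405 = 384.85 K

384.85


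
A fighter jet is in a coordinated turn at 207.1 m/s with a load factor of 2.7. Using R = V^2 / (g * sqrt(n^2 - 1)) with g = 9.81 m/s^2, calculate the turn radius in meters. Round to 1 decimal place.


Step 1: V^2 = 207.1^2 = 42890.41
Step 2: n^2 - 1 = 2.7^2 - 1 = 6.29
Step 3: sqrt(6.29) = 2.507987
Step 4: R = 42890.41 / (9.81 * 2.507987) = 1743.3 m

1743.3


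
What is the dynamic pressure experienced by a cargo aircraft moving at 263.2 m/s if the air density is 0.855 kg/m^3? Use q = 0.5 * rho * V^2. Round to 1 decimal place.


Step 1: V^2 = 263.2^2 = 69274.24
Step 2: q = 0.5 * 0.855 * 69274.24
Step 3: q = 29614.7 Pa

29614.7


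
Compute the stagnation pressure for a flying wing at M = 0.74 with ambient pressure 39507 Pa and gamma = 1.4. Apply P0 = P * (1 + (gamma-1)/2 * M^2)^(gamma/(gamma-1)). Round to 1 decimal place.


Step 1: (gamma-1)/2 * M^2 = 0.2 * 0.5476 = 0.10952
Step 2: 1 + 0.10952 = 1.10952
Step 3: Exponent gamma/(gamma-1) = 3.5
Step 4: P0 = 39507 * 1.10952^3.5 = 56839.1 Pa

56839.1


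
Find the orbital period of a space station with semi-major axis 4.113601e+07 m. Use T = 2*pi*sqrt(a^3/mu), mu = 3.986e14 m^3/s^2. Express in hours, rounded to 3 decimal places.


Step 1: a^3 / mu = 6.960918e+22 / 3.986e14 = 1.746342e+08
Step 2: sqrt(1.746342e+08) = 13214.9219 s
Step 3: T = 2*pi * 13214.9219 = 83031.8 s
Step 4: T in hours = 83031.8 / 3600 = 23.064 hours

23.064


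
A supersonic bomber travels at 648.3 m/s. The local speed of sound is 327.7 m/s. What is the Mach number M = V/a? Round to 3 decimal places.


Step 1: M = V / a = 648.3 / 327.7
Step 2: M = 1.978

1.978


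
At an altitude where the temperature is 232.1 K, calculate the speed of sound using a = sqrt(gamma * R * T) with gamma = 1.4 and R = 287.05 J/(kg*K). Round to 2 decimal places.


Step 1: gamma * R * T = 1.4 * 287.05 * 232.1 = 93274.027
Step 2: a = sqrt(93274.027) = 305.41 m/s

305.41


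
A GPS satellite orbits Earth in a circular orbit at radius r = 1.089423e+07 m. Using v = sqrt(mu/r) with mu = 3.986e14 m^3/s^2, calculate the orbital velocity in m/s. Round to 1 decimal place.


Step 1: mu / r = 3.986e14 / 1.089423e+07 = 36588175.5755
Step 2: v = sqrt(36588175.5755) = 6048.8 m/s

6048.8


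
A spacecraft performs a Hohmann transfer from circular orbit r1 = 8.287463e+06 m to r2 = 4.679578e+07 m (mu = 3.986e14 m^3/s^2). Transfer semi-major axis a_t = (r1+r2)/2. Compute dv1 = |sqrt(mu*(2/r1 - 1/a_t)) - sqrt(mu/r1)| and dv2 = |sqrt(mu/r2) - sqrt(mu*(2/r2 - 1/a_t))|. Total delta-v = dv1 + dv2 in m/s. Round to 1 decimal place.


Step 1: Transfer semi-major axis a_t = (8.287463e+06 + 4.679578e+07) / 2 = 2.754162e+07 m
Step 2: v1 (circular at r1) = sqrt(mu/r1) = 6935.18 m/s
Step 3: v_t1 = sqrt(mu*(2/r1 - 1/a_t)) = 9039.96 m/s
Step 4: dv1 = |9039.96 - 6935.18| = 2104.78 m/s
Step 5: v2 (circular at r2) = 2918.54 m/s, v_t2 = 1600.96 m/s
Step 6: dv2 = |2918.54 - 1600.96| = 1317.57 m/s
Step 7: Total delta-v = 2104.78 + 1317.57 = 3422.4 m/s

3422.4


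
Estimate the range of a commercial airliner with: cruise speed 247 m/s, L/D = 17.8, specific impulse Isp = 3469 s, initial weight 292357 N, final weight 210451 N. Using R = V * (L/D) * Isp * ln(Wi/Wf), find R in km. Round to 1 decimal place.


Step 1: Coefficient = V * (L/D) * Isp = 247 * 17.8 * 3469 = 15251805.4 m
Step 2: Wi/Wf = 292357 / 210451 = 1.389193
Step 3: ln(1.389193) = 0.328723
Step 4: R = 15251805.4 * 0.328723 = 5013616.3 m = 5013.6 km

5013.6


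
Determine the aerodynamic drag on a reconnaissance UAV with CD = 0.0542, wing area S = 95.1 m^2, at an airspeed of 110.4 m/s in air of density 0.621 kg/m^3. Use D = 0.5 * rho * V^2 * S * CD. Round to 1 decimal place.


Step 1: Dynamic pressure q = 0.5 * 0.621 * 110.4^2 = 3784.4237 Pa
Step 2: Drag D = q * S * CD = 3784.4237 * 95.1 * 0.0542
Step 3: D = 19506.5 N

19506.5


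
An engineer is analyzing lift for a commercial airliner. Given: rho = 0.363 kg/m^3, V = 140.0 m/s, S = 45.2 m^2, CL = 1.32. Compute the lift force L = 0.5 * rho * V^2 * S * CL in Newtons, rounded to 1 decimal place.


Step 1: Calculate dynamic pressure q = 0.5 * 0.363 * 140.0^2 = 0.5 * 0.363 * 19600.0 = 3557.4 Pa
Step 2: Multiply by wing area and lift coefficient: L = 3557.4 * 45.2 * 1.32
Step 3: L = 160794.48 * 1.32 = 212248.7 N

212248.7


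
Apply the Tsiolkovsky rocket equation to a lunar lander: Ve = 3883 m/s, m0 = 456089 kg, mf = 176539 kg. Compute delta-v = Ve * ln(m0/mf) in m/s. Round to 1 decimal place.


Step 1: Mass ratio m0/mf = 456089 / 176539 = 2.583503
Step 2: ln(2.583503) = 0.949146
Step 3: delta-v = 3883 * 0.949146 = 3685.5 m/s

3685.5


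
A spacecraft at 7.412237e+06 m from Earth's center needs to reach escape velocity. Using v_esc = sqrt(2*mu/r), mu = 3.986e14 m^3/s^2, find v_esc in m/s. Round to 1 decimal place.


Step 1: 2*mu/r = 2 * 3.986e14 / 7.412237e+06 = 107551876.7141
Step 2: v_esc = sqrt(107551876.7141) = 10370.7 m/s

10370.7


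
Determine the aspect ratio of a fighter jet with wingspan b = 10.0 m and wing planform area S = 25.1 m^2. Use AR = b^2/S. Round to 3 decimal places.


Step 1: b^2 = 10.0^2 = 100.0
Step 2: AR = 100.0 / 25.1 = 3.984

3.984


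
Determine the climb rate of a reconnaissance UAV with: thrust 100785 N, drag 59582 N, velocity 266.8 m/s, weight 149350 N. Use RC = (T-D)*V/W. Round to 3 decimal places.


Step 1: Excess thrust = T - D = 100785 - 59582 = 41203 N
Step 2: Excess power = 41203 * 266.8 = 10992960.4 W
Step 3: RC = 10992960.4 / 149350 = 73.605 m/s

73.605


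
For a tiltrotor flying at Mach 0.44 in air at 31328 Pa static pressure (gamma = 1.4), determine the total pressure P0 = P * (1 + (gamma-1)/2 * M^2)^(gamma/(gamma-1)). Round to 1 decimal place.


Step 1: (gamma-1)/2 * M^2 = 0.2 * 0.1936 = 0.03872
Step 2: 1 + 0.03872 = 1.03872
Step 3: Exponent gamma/(gamma-1) = 3.5
Step 4: P0 = 31328 * 1.03872^3.5 = 35783.1 Pa

35783.1


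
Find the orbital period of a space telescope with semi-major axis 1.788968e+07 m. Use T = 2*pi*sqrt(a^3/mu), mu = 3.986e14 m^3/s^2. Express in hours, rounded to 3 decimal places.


Step 1: a^3 / mu = 5.725425e+21 / 3.986e14 = 1.436384e+07
Step 2: sqrt(1.436384e+07) = 3789.9651 s
Step 3: T = 2*pi * 3789.9651 = 23813.05 s
Step 4: T in hours = 23813.05 / 3600 = 6.615 hours

6.615


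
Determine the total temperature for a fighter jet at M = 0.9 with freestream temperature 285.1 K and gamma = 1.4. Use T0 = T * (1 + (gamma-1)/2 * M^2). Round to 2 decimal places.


Step 1: (gamma-1)/2 = 0.2
Step 2: M^2 = 0.81
Step 3: 1 + 0.2 * 0.81 = 1.162
Step 4: T0 = 285.1 * 1.162 = 331.29 K

331.29


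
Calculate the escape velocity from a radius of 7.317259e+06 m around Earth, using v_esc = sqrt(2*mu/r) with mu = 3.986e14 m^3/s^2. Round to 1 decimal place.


Step 1: 2*mu/r = 2 * 3.986e14 / 7.317259e+06 = 108947899.7532
Step 2: v_esc = sqrt(108947899.7532) = 10437.8 m/s

10437.8


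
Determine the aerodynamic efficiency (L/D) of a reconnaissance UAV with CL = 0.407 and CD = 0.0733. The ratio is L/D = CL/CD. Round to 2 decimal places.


Step 1: L/D = CL / CD = 0.407 / 0.0733
Step 2: L/D = 5.55

5.55


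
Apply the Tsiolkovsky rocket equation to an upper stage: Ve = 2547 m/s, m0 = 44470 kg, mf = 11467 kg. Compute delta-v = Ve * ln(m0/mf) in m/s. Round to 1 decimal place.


Step 1: Mass ratio m0/mf = 44470 / 11467 = 3.878085
Step 2: ln(3.878085) = 1.355341
Step 3: delta-v = 2547 * 1.355341 = 3452.1 m/s

3452.1


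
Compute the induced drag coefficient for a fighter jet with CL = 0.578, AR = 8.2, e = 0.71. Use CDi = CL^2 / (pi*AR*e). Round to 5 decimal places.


Step 1: CL^2 = 0.578^2 = 0.334084
Step 2: pi * AR * e = 3.14159 * 8.2 * 0.71 = 18.290352
Step 3: CDi = 0.334084 / 18.290352 = 0.01827

0.01827


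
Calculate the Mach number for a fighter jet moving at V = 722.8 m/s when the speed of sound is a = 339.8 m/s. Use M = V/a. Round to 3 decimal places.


Step 1: M = V / a = 722.8 / 339.8
Step 2: M = 2.127

2.127


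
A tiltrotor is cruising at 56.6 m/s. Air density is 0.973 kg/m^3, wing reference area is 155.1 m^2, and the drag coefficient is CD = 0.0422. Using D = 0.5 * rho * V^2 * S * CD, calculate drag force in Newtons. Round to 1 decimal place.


Step 1: Dynamic pressure q = 0.5 * 0.973 * 56.6^2 = 1558.5319 Pa
Step 2: Drag D = q * S * CD = 1558.5319 * 155.1 * 0.0422
Step 3: D = 10200.9 N

10200.9


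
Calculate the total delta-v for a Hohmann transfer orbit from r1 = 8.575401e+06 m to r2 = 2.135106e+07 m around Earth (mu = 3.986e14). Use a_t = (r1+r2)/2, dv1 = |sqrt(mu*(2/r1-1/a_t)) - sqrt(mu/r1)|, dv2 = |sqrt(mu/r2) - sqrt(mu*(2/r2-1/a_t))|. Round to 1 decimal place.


Step 1: Transfer semi-major axis a_t = (8.575401e+06 + 2.135106e+07) / 2 = 1.496323e+07 m
Step 2: v1 (circular at r1) = sqrt(mu/r1) = 6817.76 m/s
Step 3: v_t1 = sqrt(mu*(2/r1 - 1/a_t)) = 8144.01 m/s
Step 4: dv1 = |8144.01 - 6817.76| = 1326.26 m/s
Step 5: v2 (circular at r2) = 4320.75 m/s, v_t2 = 3270.95 m/s
Step 6: dv2 = |4320.75 - 3270.95| = 1049.8 m/s
Step 7: Total delta-v = 1326.26 + 1049.8 = 2376.1 m/s

2376.1


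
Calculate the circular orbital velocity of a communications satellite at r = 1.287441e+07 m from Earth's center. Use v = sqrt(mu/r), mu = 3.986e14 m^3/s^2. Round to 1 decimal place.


Step 1: mu / r = 3.986e14 / 1.287441e+07 = 30960642.0799
Step 2: v = sqrt(30960642.0799) = 5564.2 m/s

5564.2


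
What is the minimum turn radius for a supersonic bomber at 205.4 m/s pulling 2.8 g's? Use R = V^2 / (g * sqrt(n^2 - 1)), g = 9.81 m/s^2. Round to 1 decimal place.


Step 1: V^2 = 205.4^2 = 42189.16
Step 2: n^2 - 1 = 2.8^2 - 1 = 6.84
Step 3: sqrt(6.84) = 2.615339
Step 4: R = 42189.16 / (9.81 * 2.615339) = 1644.4 m

1644.4


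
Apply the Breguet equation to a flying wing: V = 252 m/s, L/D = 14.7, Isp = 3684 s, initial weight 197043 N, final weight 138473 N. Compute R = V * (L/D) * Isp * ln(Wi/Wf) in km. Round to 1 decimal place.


Step 1: Coefficient = V * (L/D) * Isp = 252 * 14.7 * 3684 = 13647009.6 m
Step 2: Wi/Wf = 197043 / 138473 = 1.422971
Step 3: ln(1.422971) = 0.352747
Step 4: R = 13647009.6 * 0.352747 = 4813936.5 m = 4813.9 km

4813.9


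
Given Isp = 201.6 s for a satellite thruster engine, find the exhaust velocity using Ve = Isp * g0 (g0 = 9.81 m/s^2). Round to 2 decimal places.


Step 1: Ve = Isp * g0 = 201.6 * 9.81
Step 2: Ve = 1977.70 m/s

1977.70


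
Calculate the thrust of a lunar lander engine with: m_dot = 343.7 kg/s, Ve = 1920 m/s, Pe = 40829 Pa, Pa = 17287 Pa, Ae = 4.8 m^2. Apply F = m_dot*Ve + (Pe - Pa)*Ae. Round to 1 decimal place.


Step 1: Momentum thrust = m_dot * Ve = 343.7 * 1920 = 659904.0 N
Step 2: Pressure thrust = (Pe - Pa) * Ae = (40829 - 17287) * 4.8 = 113001.6 N
Step 3: Total thrust F = 659904.0 + 113001.6 = 772905.6 N

772905.6


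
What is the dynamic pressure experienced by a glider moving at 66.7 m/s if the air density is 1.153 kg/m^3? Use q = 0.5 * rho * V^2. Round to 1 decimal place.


Step 1: V^2 = 66.7^2 = 4448.89
Step 2: q = 0.5 * 1.153 * 4448.89
Step 3: q = 2564.8 Pa

2564.8


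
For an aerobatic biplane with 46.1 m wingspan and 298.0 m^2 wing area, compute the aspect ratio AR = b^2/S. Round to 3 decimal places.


Step 1: b^2 = 46.1^2 = 2125.21
Step 2: AR = 2125.21 / 298.0 = 7.132

7.132


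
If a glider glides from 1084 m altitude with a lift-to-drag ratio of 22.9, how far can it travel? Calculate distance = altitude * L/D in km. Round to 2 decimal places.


Step 1: Glide distance = altitude * L/D = 1084 * 22.9 = 24823.6 m
Step 2: Convert to km: 24823.6 / 1000 = 24.82 km

24.82


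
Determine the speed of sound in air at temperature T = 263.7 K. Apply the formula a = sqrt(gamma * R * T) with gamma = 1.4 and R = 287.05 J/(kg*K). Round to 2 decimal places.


Step 1: gamma * R * T = 1.4 * 287.05 * 263.7 = 105973.119
Step 2: a = sqrt(105973.119) = 325.54 m/s

325.54


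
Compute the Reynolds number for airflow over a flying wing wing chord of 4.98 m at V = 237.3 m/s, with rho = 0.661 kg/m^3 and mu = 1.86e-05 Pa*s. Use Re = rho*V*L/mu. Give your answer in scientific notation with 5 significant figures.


Step 1: Numerator = rho * V * L = 0.661 * 237.3 * 4.98 = 781.139394
Step 2: Re = 781.139394 / 1.86e-05
Step 3: Re = 4.1997e+07

4.1997e+07


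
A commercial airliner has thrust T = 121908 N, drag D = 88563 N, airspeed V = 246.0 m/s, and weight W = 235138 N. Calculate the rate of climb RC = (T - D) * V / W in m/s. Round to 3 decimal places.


Step 1: Excess thrust = T - D = 121908 - 88563 = 33345 N
Step 2: Excess power = 33345 * 246.0 = 8202870.0 W
Step 3: RC = 8202870.0 / 235138 = 34.885 m/s

34.885


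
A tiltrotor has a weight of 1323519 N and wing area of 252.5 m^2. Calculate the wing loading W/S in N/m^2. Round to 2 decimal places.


Step 1: Wing loading = W / S = 1323519 / 252.5
Step 2: Wing loading = 5241.66 N/m^2

5241.66


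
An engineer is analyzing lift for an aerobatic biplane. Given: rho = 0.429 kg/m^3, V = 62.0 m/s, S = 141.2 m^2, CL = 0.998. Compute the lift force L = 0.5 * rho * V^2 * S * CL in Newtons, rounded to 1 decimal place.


Step 1: Calculate dynamic pressure q = 0.5 * 0.429 * 62.0^2 = 0.5 * 0.429 * 3844.0 = 824.538 Pa
Step 2: Multiply by wing area and lift coefficient: L = 824.538 * 141.2 * 0.998
Step 3: L = 116424.7656 * 0.998 = 116191.9 N

116191.9


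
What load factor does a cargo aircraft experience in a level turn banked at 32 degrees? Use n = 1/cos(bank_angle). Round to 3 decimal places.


Step 1: Convert 32 degrees to radians = 0.558505
Step 2: cos(32 deg) = 0.848048
Step 3: n = 1 / 0.848048 = 1.179

1.179


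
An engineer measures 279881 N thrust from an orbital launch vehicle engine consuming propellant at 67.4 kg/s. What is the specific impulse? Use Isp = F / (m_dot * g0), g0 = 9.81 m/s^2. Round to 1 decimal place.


Step 1: m_dot * g0 = 67.4 * 9.81 = 661.19
Step 2: Isp = 279881 / 661.19 = 423.3 s

423.3


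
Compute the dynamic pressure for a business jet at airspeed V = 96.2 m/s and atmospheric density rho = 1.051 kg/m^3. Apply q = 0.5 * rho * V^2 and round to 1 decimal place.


Step 1: V^2 = 96.2^2 = 9254.44
Step 2: q = 0.5 * 1.051 * 9254.44
Step 3: q = 4863.2 Pa

4863.2


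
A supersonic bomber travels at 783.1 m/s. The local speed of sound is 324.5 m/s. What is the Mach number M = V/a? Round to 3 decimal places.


Step 1: M = V / a = 783.1 / 324.5
Step 2: M = 2.413

2.413


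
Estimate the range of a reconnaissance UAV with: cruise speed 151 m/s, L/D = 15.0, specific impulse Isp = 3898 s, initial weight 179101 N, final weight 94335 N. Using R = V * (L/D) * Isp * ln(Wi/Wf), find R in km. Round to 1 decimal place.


Step 1: Coefficient = V * (L/D) * Isp = 151 * 15.0 * 3898 = 8828970.0 m
Step 2: Wi/Wf = 179101 / 94335 = 1.898564
Step 3: ln(1.898564) = 0.641098
Step 4: R = 8828970.0 * 0.641098 = 5660231.6 m = 5660.2 km

5660.2
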